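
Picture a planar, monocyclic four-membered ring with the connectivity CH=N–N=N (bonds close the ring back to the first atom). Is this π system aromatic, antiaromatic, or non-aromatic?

Every ring atom contributes a p orbital perpendicular to the ring (every atom in a ring double bond is sp² and brings one electron to the p orbital; each sp² =N– keeps its lone pair in-plane and puts one electron into the π system), so the π system is cyclic and fully conjugated.
Counting π electrons: 2 × 2 = 4 from the 2 double-bond units.
With 4 = 4·1 π electrons, Hückel's rule classifies the planar ring as antiaromatic.

Antiaromatic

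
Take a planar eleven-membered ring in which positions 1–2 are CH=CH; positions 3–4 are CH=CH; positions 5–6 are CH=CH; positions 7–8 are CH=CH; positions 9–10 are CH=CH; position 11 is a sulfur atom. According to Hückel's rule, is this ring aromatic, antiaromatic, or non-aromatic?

The p orbitals form a continuous loop: each doubly-bonded ring atom is sp² with one p-orbital electron; the sulfur donates one lone pair from its p orbital. The ring is fully conjugated.
π-electron count: 5 × 2 = 10 from the double-bond units + 2 from the S atom = 12.
With 12 = 4·3 π electrons, Hückel's rule classifies the planar ring as antiaromatic.

Antiaromatic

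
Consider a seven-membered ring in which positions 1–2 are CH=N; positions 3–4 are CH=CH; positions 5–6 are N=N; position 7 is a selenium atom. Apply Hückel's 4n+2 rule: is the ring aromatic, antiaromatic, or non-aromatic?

Antiaromatic

Every ring atom contributes a p orbital perpendicular to the ring (every atom in a ring double bond is sp² and brings one electron to the p orbital; the doubly-bonded nitrogens are pyridine-type — their lone pairs lie in the ring plane, leaving one electron in the p orbital; the selenium donates one lone pair from its p orbital), so the π system is cyclic and fully conjugated.
π-electron count: 3 × 2 = 6 from the double-bond units + 2 from the Se atom = 8.
8 is a 4n count (n = 2), so the planar conjugated ring is antiaromatic.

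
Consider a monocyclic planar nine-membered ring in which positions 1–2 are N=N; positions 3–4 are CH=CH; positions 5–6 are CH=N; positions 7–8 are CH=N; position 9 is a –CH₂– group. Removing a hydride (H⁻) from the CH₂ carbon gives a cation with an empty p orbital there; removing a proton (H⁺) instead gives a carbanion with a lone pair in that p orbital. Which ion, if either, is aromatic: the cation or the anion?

In both ions every ring atom is sp² and contributes a p orbital, so both rings are fully conjugated.
Cation: 4 × 2 + 0 = 8 π electrons → 4(2), antiaromatic.
Anion: 4 × 2 + 2 = 10 π electrons → 4(2)+2, aromatic.

The anion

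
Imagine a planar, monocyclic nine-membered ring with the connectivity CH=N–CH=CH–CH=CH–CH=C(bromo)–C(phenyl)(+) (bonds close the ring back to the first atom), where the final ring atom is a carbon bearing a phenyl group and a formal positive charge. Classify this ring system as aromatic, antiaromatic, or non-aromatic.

Antiaromatic

Every ring atom contributes a p orbital perpendicular to the ring (each doubly-bonded ring atom is sp² with one p-orbital electron; each sp² =N– keeps its lone pair in-plane and puts one electron into the π system; the carbocation has an empty p orbital), so the π system is cyclic and fully conjugated.
π-electron count: 4 × 2 = 8 from the double-bond units + 0 from the C(phenyl)(+) atom = 8.
8 = 4(2); a planar, fully conjugated 4n system is antiaromatic.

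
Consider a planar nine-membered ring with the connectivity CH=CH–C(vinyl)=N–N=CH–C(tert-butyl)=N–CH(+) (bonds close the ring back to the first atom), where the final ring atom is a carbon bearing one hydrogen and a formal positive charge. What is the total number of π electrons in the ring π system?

Check conjugation: every atom in a ring double bond is sp² and brings one electron to the p orbital; each sp² =N– keeps its lone pair in-plane and puts one electron into the π system; the carbocation has an empty p orbital — every position has a p orbital, so the cyclic π system is continuous.
Counting π electrons: 4 × 2 = 8 from the double-bond units + 0 from the CH(+) atom = 8.

8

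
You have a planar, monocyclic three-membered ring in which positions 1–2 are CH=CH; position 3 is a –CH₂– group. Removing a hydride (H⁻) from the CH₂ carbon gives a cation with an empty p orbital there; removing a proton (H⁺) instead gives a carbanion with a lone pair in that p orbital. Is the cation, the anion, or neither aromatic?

Both ions have a continuous loop of p orbitals — each ring atom is sp².
Cation: 1 × 2 + 0 = 2 π electrons → 4(0)+2, aromatic.
Anion: 1 × 2 + 2 = 4 π electrons → 4(1), antiaromatic.

The cation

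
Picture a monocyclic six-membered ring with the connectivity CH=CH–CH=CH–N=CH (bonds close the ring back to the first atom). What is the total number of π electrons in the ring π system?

The p orbitals form a continuous loop: the double-bond atoms are sp², each contributing one p electron; each =N– nitrogen is pyridine-type (lone pair in the sp² plane, one electron in the p orbital). The ring is fully conjugated.
Tallying contributions gives 3 × 2 = 6 from the 3 double-bond units.

6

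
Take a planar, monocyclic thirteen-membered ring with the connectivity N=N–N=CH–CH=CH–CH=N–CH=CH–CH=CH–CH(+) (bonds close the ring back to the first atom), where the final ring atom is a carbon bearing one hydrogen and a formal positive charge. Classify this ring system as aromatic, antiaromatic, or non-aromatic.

Antiaromatic

The p orbitals form a continuous loop: each doubly-bonded ring atom is sp² with one p-orbital electron; the doubly-bonded nitrogens are pyridine-type — their lone pairs lie in the ring plane, leaving one electron in the p orbital; the carbocation has an empty p orbital. The ring is fully conjugated.
π-electron count: 6 × 2 = 12 from the double-bond units + 0 from the CH(+) atom = 12.
12 = 4(3); a planar, fully conjugated 4n system is antiaromatic.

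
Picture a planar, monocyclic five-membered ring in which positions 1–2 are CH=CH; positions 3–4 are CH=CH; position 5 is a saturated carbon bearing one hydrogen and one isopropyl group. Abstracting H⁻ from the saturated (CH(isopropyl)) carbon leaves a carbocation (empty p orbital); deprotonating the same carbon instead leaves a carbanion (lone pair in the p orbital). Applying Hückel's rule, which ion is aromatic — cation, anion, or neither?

The anion

In both ions every ring atom is sp² and contributes a p orbital, so both rings are fully conjugated.
Cation: 2 × 2 + 0 = 4 π electrons → 4(1), antiaromatic.
Anion: 2 × 2 + 2 = 6 π electrons → 4(1)+2, aromatic.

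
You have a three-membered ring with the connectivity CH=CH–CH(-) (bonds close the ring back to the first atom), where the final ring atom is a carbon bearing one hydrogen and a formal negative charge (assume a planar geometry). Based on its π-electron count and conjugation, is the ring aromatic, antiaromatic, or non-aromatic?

The p orbitals form a continuous loop: every atom in a ring double bond is sp² and brings one electron to the p orbital; the carbanion's lone pair occupies the p orbital. The ring is fully conjugated.
Adding the contributions, 1 × 2 = 2 from the double-bond unit + 2 from the CH(-) atom = 4.
4 is a 4n count (n = 1), so the planar conjugated ring is antiaromatic.

Antiaromatic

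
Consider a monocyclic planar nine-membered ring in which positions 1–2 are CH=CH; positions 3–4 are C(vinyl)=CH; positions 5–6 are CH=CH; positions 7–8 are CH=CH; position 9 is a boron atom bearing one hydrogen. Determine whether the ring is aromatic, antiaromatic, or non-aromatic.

Antiaromatic

Every ring atom contributes a p orbital perpendicular to the ring (every atom in a ring double bond is sp² and brings one electron to the p orbital; the boron has an empty p orbital), so the π system is cyclic and fully conjugated.
Counting π electrons: 4 × 2 = 8 from the double-bond units + 0 from the BH atom = 8.
A 4n π count (8, n = 2) in a planar conjugated ring means antiaromatic.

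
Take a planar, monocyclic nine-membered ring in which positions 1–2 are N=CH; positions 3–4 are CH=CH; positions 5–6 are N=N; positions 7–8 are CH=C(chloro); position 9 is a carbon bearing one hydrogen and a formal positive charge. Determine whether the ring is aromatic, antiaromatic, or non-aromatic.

All ring atoms are sp² and supply a p orbital to the ring (every atom in a ring double bond is sp² and brings one electron to the p orbital; the doubly-bonded nitrogens are pyridine-type — their lone pairs lie in the ring plane, leaving one electron in the p orbital; the carbocation has an empty p orbital); the conjugation is uninterrupted.
Tallying contributions gives 4 × 2 = 8 from the double-bond units + 0 from the CH(+) atom = 8.
A 4n π count (8, n = 2) in a planar conjugated ring means antiaromatic.

Antiaromatic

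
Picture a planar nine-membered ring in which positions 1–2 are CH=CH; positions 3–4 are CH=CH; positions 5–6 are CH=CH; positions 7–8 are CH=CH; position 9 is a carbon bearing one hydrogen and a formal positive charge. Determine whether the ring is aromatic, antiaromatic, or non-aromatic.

Antiaromatic

All ring atoms are sp² and supply a p orbital to the ring (the double-bond atoms are sp², each contributing one p electron; the carbocation has an empty p orbital); the conjugation is uninterrupted.
Adding the contributions, 4 × 2 = 8 from the double-bond units + 0 from the CH(+) atom = 8.
A 4n π count (8, n = 2) in a planar conjugated ring means antiaromatic.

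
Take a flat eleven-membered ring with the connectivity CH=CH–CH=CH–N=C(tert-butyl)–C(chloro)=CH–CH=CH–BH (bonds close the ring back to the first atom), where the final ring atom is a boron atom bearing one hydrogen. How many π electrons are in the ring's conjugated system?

Every ring atom contributes a p orbital perpendicular to the ring (the double-bond atoms are sp², each contributing one p electron; each =N– nitrogen is pyridine-type (lone pair in the sp² plane, one electron in the p orbital); the boron has an empty p orbital), so the π system is cyclic and fully conjugated.
π-electron count: 5 × 2 = 10 from the double-bond units + 0 from the BH atom = 10.

10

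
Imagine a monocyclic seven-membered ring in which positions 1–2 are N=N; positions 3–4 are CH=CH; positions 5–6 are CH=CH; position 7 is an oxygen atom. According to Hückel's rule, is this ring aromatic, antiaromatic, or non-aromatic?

Every ring atom contributes a p orbital perpendicular to the ring (every atom in a ring double bond is sp² and brings one electron to the p orbital; each =N– nitrogen is pyridine-type (lone pair in the sp² plane, one electron in the p orbital); the oxygen donates one lone pair from its p orbital), so the π system is cyclic and fully conjugated.
Adding the contributions, 3 × 2 = 6 from the double-bond units + 2 from the O atom = 8.
8 is a 4n count (n = 2), so the planar conjugated ring is antiaromatic.

Antiaromatic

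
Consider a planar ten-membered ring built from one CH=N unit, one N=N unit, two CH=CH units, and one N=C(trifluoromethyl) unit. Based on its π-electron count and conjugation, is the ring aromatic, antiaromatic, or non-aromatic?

All ring atoms are sp² and supply a p orbital to the ring (every atom in a ring double bond is sp² and brings one electron to the p orbital; each =N– nitrogen is pyridine-type (lone pair in the sp² plane, one electron in the p orbital)); the conjugation is uninterrupted.
Adding the contributions, 5 × 2 = 10 from the 5 double-bond units.
10 = 4(2) + 2, which satisfies Hückel's 4n+2 rule.

Aromatic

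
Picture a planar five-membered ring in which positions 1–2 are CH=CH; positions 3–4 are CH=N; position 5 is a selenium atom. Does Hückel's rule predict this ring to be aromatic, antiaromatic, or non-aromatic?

Aromatic

All ring atoms are sp² and supply a p orbital to the ring (every atom in a ring double bond is sp² and brings one electron to the p orbital; each sp² =N– keeps its lone pair in-plane and puts one electron into the π system; the selenium donates one lone pair from its p orbital); the conjugation is uninterrupted.
Counting π electrons: 2 × 2 = 4 from the double-bond units + 2 from the Se atom = 6.
Since 6 = 4·1 + 2, the ring meets the 4n+2 criterion.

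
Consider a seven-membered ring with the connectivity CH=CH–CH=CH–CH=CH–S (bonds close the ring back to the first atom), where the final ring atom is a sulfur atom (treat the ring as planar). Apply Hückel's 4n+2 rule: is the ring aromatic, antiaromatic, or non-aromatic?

Antiaromatic

The p orbitals form a continuous loop: the double-bond atoms are sp², each contributing one p electron; the sulfur donates one lone pair from its p orbital. The ring is fully conjugated.
Counting π electrons: 3 × 2 = 6 from the double-bond units + 2 from the S atom = 8.
With 8 = 4·2 π electrons, Hückel's rule classifies the planar ring as antiaromatic.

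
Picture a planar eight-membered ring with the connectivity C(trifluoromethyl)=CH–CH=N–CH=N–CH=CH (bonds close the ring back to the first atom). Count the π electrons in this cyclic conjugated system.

8

The p orbitals form a continuous loop: the double-bond atoms are sp², each contributing one p electron; the doubly-bonded nitrogens are pyridine-type — their lone pairs lie in the ring plane, leaving one electron in the p orbital. The ring is fully conjugated.
Counting π electrons: 4 × 2 = 8 from the 4 double-bond units.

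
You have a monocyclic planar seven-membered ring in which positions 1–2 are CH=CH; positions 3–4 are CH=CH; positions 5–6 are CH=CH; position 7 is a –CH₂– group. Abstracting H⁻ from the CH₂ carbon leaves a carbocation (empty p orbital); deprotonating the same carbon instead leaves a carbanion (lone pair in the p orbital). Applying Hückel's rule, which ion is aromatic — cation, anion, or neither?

In either ion the ring is fully conjugated: every atom, including the new sp² carbon, supplies a p orbital.
Cation: 3 × 2 + 0 = 6 π electrons → 4(1)+2, aromatic.
Anion: 3 × 2 + 2 = 8 π electrons → 4(2), antiaromatic.

The cation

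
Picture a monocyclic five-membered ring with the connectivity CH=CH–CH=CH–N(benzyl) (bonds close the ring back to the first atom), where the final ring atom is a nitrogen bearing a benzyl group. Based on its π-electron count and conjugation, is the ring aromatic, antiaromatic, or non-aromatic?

Aromatic

Check conjugation: each doubly-bonded ring atom is sp² with one p-orbital electron; the pyrrole-type nitrogen donates its lone pair from the p orbital — every position has a p orbital, so the cyclic π system is continuous.
Counting π electrons: 2 × 2 = 4 from the double-bond units + 2 from the N(benzyl) atom = 6.
6 = 4(1) + 2, which satisfies Hückel's 4n+2 rule.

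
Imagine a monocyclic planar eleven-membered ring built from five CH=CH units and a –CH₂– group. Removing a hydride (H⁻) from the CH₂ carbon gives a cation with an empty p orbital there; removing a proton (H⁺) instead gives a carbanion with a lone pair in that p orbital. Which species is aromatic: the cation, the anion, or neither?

Once that carbon is sp², every ring atom has a p orbital and both ions are fully conjugated.
Cation: 5 × 2 + 0 = 10 π electrons → 4(2)+2, aromatic.
Anion: 5 × 2 + 2 = 12 π electrons → 4(3), antiaromatic.

The cation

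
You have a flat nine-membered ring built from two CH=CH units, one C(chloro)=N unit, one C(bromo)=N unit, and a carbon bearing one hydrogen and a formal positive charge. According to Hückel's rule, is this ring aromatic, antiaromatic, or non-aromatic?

Check conjugation: the double-bond atoms are sp², each contributing one p electron; the doubly-bonded nitrogens are pyridine-type — their lone pairs lie in the ring plane, leaving one electron in the p orbital; the carbocation has an empty p orbital — every position has a p orbital, so the cyclic π system is continuous.
π-electron count: 4 × 2 = 8 from the double-bond units + 0 from the CH(+) atom = 8.
8 is a 4n count (n = 2), so the planar conjugated ring is antiaromatic.

Antiaromatic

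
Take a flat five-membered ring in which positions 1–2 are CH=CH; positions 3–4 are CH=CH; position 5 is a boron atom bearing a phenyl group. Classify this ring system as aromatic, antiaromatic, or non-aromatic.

All ring atoms are sp² and supply a p orbital to the ring (each doubly-bonded ring atom is sp² with one p-orbital electron; the boron has an empty p orbital); the conjugation is uninterrupted.
Adding the contributions, 2 × 2 = 4 from the double-bond units + 0 from the B(phenyl) atom = 4.
4 is a 4n count (n = 1), so the planar conjugated ring is antiaromatic.

Antiaromatic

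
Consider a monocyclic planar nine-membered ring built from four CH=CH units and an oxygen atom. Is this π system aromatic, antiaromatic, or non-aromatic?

Aromatic

The p orbitals form a continuous loop: each doubly-bonded ring atom is sp² with one p-orbital electron; the oxygen donates one lone pair from its p orbital. The ring is fully conjugated.
Tallying contributions gives 4 × 2 = 8 from the double-bond units + 2 from the O atom = 10.
Since 10 = 4·2 + 2, the ring meets the 4n+2 criterion.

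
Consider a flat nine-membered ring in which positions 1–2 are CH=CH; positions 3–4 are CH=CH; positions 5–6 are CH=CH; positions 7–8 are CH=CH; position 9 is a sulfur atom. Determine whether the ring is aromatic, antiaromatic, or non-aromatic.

The p orbitals form a continuous loop: the double-bond atoms are sp², each contributing one p electron; the sulfur donates one lone pair from its p orbital. The ring is fully conjugated.
Adding the contributions, 4 × 2 = 8 from the double-bond units + 2 from the S atom = 10.
That gives a 4n+2 count (10, n = 2).

Aromatic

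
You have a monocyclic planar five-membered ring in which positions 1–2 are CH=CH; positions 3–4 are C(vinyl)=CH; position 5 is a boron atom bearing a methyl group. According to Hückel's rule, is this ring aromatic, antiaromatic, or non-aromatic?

The p orbitals form a continuous loop: each doubly-bonded ring atom is sp² with one p-orbital electron; the boron has an empty p orbital. The ring is fully conjugated.
Tallying contributions gives 2 × 2 = 4 from the double-bond units + 0 from the B(methyl) atom = 4.
4 is a 4n count (n = 1), so the planar conjugated ring is antiaromatic.

Antiaromatic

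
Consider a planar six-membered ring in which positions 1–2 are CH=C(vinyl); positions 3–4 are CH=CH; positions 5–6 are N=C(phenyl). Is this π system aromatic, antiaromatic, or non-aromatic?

Every ring atom contributes a p orbital perpendicular to the ring (each doubly-bonded ring atom is sp² with one p-orbital electron; each =N– nitrogen is pyridine-type (lone pair in the sp² plane, one electron in the p orbital)), so the π system is cyclic and fully conjugated.
Tallying contributions gives 3 × 2 = 6 from the 3 double-bond units.
Since 6 = 4·1 + 2, the ring meets the 4n+2 criterion.

Aromatic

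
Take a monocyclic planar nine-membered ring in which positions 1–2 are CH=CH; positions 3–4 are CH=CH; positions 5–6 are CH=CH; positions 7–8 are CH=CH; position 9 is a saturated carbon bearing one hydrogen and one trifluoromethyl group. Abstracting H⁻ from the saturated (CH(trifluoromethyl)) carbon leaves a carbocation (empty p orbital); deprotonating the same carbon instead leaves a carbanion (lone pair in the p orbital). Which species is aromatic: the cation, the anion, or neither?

The anion

In both ions every ring atom is sp² and contributes a p orbital, so both rings are fully conjugated.
Cation: 4 × 2 + 0 = 8 π electrons → 4(2), antiaromatic.
Anion: 4 × 2 + 2 = 10 π electrons → 4(2)+2, aromatic.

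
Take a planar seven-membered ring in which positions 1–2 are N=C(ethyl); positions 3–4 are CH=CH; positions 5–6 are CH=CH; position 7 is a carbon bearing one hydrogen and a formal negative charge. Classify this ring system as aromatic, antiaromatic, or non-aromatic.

The p orbitals form a continuous loop: every atom in a ring double bond is sp² and brings one electron to the p orbital; the doubly-bonded nitrogens are pyridine-type — their lone pairs lie in the ring plane, leaving one electron in the p orbital; the carbanion's lone pair occupies the p orbital. The ring is fully conjugated.
Adding the contributions, 3 × 2 = 6 from the double-bond units + 2 from the CH(-) atom = 8.
A 4n π count (8, n = 2) in a planar conjugated ring means antiaromatic.

Antiaromatic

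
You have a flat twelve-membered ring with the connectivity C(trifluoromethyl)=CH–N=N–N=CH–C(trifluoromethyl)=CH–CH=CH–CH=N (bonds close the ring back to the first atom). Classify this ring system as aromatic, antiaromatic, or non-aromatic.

Every ring atom contributes a p orbital perpendicular to the ring (the double-bond atoms are sp², each contributing one p electron; the doubly-bonded nitrogens are pyridine-type — their lone pairs lie in the ring plane, leaving one electron in the p orbital), so the π system is cyclic and fully conjugated.
π-electron count: 6 × 2 = 12 from the 6 double-bond units.
With 12 = 4·3 π electrons, Hückel's rule classifies the planar ring as antiaromatic.

Antiaromatic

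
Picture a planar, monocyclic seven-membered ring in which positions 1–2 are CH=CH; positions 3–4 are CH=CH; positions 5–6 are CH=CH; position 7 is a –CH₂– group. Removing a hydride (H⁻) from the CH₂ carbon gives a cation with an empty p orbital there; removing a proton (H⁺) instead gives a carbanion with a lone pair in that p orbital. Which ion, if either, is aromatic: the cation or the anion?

The cation

Once that carbon is sp², every ring atom has a p orbital and both ions are fully conjugated.
Cation: 3 × 2 + 0 = 6 π electrons → 4(1)+2, aromatic.
Anion: 3 × 2 + 2 = 8 π electrons → 4(2), antiaromatic.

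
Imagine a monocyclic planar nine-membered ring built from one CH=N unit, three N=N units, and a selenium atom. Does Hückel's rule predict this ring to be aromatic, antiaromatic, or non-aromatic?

Aromatic

The p orbitals form a continuous loop: the double-bond atoms are sp², each contributing one p electron; each =N– nitrogen is pyridine-type (lone pair in the sp² plane, one electron in the p orbital); the selenium donates one lone pair from its p orbital. The ring is fully conjugated.
Adding the contributions, 4 × 2 = 8 from the double-bond units + 2 from the Se atom = 10.
With 10 π electrons (n = 2), the Hückel 4n+2 condition holds.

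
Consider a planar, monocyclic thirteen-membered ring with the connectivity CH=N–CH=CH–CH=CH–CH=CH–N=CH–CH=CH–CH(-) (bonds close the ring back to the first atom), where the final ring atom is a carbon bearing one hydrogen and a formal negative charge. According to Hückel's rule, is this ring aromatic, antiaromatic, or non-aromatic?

Every ring atom contributes a p orbital perpendicular to the ring (the double-bond atoms are sp², each contributing one p electron; each =N– nitrogen is pyridine-type (lone pair in the sp² plane, one electron in the p orbital); the carbanion's lone pair occupies the p orbital), so the π system is cyclic and fully conjugated.
Tallying contributions gives 6 × 2 = 12 from the double-bond units + 2 from the CH(-) atom = 14.
14 = 4(3) + 2, which satisfies Hückel's 4n+2 rule.

Aromatic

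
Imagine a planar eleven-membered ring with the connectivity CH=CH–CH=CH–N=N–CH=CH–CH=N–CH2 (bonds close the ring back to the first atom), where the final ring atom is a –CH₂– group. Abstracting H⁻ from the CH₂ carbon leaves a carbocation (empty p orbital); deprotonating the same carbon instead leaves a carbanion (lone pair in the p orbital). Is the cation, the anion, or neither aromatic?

In both ions every ring atom is sp² and contributes a p orbital, so both rings are fully conjugated.
Cation: 5 × 2 + 0 = 10 π electrons → 4(2)+2, aromatic.
Anion: 5 × 2 + 2 = 12 π electrons → 4(3), antiaromatic.

The cation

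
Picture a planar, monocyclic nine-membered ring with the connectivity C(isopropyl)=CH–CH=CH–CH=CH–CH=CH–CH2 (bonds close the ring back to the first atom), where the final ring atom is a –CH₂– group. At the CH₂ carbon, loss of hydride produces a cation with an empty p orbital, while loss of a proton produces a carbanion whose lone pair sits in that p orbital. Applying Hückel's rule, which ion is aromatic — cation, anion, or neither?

The anion

In both ions every ring atom is sp² and contributes a p orbital, so both rings are fully conjugated.
Cation: 4 × 2 + 0 = 8 π electrons → 4(2), antiaromatic.
Anion: 4 × 2 + 2 = 10 π electrons → 4(2)+2, aromatic.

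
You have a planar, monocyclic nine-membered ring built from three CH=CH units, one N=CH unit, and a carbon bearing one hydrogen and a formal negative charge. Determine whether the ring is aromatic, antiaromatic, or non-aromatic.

All ring atoms are sp² and supply a p orbital to the ring (the double-bond atoms are sp², each contributing one p electron; each =N– nitrogen is pyridine-type (lone pair in the sp² plane, one electron in the p orbital); the carbanion's lone pair occupies the p orbital); the conjugation is uninterrupted.
Tallying contributions gives 4 × 2 = 8 from the double-bond units + 2 from the CH(-) atom = 10.
10 = 4(2) + 2, which satisfies Hückel's 4n+2 rule.

Aromatic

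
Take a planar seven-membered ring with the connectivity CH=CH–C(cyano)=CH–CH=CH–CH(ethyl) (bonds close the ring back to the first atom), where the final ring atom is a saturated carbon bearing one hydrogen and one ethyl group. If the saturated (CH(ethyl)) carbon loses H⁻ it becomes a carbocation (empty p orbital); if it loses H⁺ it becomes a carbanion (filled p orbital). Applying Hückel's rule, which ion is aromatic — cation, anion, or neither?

The cation

Once that carbon is sp², every ring atom has a p orbital and both ions are fully conjugated.
Cation: 3 × 2 + 0 = 6 π electrons → 4(1)+2, aromatic.
Anion: 3 × 2 + 2 = 8 π electrons → 4(2), antiaromatic.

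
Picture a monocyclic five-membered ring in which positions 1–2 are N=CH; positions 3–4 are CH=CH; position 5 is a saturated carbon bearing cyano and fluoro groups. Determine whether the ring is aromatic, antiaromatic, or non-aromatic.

The C(cyano)(fluoro) carbon is saturated: that saturated carbon is sp³ and has no p orbital in the ring π system. Conjugation is not continuous around the ring.
Broken conjugation rules out both aromaticity and antiaromaticity.

Non-aromatic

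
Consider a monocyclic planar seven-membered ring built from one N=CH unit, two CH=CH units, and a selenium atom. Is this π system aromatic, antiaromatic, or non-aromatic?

All ring atoms are sp² and supply a p orbital to the ring (the double-bond atoms are sp², each contributing one p electron; each sp² =N– keeps its lone pair in-plane and puts one electron into the π system; the selenium donates one lone pair from its p orbital); the conjugation is uninterrupted.
π-electron count: 3 × 2 = 6 from the double-bond units + 2 from the Se atom = 8.
8 = 4(2); a planar, fully conjugated 4n system is antiaromatic.

Antiaromatic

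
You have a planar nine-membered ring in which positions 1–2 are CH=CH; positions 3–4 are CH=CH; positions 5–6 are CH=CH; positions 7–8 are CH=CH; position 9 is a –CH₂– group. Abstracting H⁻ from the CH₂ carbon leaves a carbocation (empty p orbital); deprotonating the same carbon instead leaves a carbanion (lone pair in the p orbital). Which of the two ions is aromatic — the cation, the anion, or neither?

Once that carbon is sp², every ring atom has a p orbital and both ions are fully conjugated.
Cation: 4 × 2 + 0 = 8 π electrons → 4(2), antiaromatic.
Anion: 4 × 2 + 2 = 10 π electrons → 4(2)+2, aromatic.

The anion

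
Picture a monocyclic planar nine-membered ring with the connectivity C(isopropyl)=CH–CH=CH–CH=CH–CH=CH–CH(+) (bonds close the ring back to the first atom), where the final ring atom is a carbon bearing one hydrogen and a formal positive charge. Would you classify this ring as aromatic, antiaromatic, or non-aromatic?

The p orbitals form a continuous loop: the double-bond atoms are sp², each contributing one p electron; the carbocation has an empty p orbital. The ring is fully conjugated.
Tallying contributions gives 4 × 2 = 8 from the double-bond units + 0 from the CH(+) atom = 8.
A 4n π count (8, n = 2) in a planar conjugated ring means antiaromatic.

Antiaromatic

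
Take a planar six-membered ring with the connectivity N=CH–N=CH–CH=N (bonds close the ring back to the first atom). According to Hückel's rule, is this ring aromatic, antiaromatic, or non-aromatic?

Aromatic

The p orbitals form a continuous loop: each doubly-bonded ring atom is sp² with one p-orbital electron; each =N– nitrogen is pyridine-type (lone pair in the sp² plane, one electron in the p orbital). The ring is fully conjugated.
Tallying contributions gives 3 × 2 = 6 from the 3 double-bond units.
That gives a 4n+2 count (6, n = 1).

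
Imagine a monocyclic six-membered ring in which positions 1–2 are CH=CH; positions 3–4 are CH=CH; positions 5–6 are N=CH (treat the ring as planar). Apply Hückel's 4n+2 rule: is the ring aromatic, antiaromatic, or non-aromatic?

Check conjugation: every atom in a ring double bond is sp² and brings one electron to the p orbital; each =N– nitrogen is pyridine-type (lone pair in the sp² plane, one electron in the p orbital) — every position has a p orbital, so the cyclic π system is continuous.
Adding the contributions, 3 × 2 = 6 from the 3 double-bond units.
Since 6 = 4·1 + 2, the ring meets the 4n+2 criterion.

Aromatic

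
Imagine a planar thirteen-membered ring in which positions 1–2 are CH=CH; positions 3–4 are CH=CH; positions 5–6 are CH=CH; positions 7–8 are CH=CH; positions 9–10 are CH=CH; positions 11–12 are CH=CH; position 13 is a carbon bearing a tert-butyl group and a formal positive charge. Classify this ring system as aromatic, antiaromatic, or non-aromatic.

The p orbitals form a continuous loop: every atom in a ring double bond is sp² and brings one electron to the p orbital; the carbocation has an empty p orbital. The ring is fully conjugated.
π-electron count: 6 × 2 = 12 from the double-bond units + 0 from the C(tert-butyl)(+) atom = 12.
12 = 4(3); a planar, fully conjugated 4n system is antiaromatic.

Antiaromatic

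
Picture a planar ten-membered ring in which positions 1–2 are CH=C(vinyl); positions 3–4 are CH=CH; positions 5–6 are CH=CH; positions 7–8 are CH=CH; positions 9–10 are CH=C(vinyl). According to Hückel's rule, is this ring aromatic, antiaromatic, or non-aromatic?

Aromatic

All ring atoms are sp² and supply a p orbital to the ring (every atom in a ring double bond is sp² and brings one electron to the p orbital); the conjugation is uninterrupted.
π-electron count: 5 × 2 = 10 from the 5 double-bond units.
10 = 4(2) + 2, which satisfies Hückel's 4n+2 rule.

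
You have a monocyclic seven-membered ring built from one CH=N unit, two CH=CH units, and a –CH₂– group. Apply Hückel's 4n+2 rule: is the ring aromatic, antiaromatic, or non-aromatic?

Non-aromatic

The CH2 carbon is saturated: the tetrahedral CH₂ carbon is sp³ and has no p orbital in the ring π system. Conjugation is not continuous around the ring.
Without a continuous loop of overlapping p orbitals the Hückel electron count never comes into play.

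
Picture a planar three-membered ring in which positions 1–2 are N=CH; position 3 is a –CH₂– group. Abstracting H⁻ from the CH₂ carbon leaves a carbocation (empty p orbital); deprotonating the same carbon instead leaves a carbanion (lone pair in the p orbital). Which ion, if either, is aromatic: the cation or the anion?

The cation

In either ion the ring is fully conjugated: every atom, including the new sp² carbon, supplies a p orbital.
Cation: 1 × 2 + 0 = 2 π electrons → 4(0)+2, aromatic.
Anion: 1 × 2 + 2 = 4 π electrons → 4(1), antiaromatic.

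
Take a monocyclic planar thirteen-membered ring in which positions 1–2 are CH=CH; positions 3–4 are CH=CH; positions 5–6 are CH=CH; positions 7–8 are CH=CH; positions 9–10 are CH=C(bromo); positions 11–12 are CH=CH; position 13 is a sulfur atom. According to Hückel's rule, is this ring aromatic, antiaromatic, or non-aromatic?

All ring atoms are sp² and supply a p orbital to the ring (the double-bond atoms are sp², each contributing one p electron; the sulfur donates one lone pair from its p orbital); the conjugation is uninterrupted.
Adding the contributions, 6 × 2 = 12 from the double-bond units + 2 from the S atom = 14.
14 = 4(3) + 2, which satisfies Hückel's 4n+2 rule.

Aromatic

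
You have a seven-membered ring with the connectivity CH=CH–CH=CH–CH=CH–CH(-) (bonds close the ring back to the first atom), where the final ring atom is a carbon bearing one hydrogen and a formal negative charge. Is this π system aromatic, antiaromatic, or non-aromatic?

The p orbitals form a continuous loop: each doubly-bonded ring atom is sp² with one p-orbital electron; the carbanion's lone pair occupies the p orbital. The ring is fully conjugated.
Counting π electrons: 3 × 2 = 6 from the double-bond units + 2 from the CH(-) atom = 8.
8 = 4(2); a planar, fully conjugated 4n system is antiaromatic.
(This ring is the cycloheptatrienyl anion.)

Antiaromatic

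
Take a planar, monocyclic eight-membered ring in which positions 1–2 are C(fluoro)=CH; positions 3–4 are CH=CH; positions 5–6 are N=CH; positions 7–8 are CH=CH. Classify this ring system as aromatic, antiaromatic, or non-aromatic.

Antiaromatic

Check conjugation: each doubly-bonded ring atom is sp² with one p-orbital electron; the doubly-bonded nitrogens are pyridine-type — their lone pairs lie in the ring plane, leaving one electron in the p orbital — every position has a p orbital, so the cyclic π system is continuous.
Tallying contributions gives 4 × 2 = 8 from the 4 double-bond units.
With 8 = 4·2 π electrons, Hückel's rule classifies the planar ring as antiaromatic.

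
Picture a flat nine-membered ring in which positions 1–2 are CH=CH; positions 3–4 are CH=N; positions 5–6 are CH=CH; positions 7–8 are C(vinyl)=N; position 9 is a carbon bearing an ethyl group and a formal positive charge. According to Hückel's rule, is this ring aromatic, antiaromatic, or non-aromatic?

All ring atoms are sp² and supply a p orbital to the ring (the double-bond atoms are sp², each contributing one p electron; each =N– nitrogen is pyridine-type (lone pair in the sp² plane, one electron in the p orbital); the carbocation has an empty p orbital); the conjugation is uninterrupted.
Tallying contributions gives 4 × 2 = 8 from the double-bond units + 0 from the C(ethyl)(+) atom = 8.
8 is a 4n count (n = 2), so the planar conjugated ring is antiaromatic.

Antiaromatic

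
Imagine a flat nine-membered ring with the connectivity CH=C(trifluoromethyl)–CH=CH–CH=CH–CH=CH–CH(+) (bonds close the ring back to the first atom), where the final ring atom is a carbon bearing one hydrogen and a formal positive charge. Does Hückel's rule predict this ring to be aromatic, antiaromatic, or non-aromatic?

Antiaromatic

Every ring atom contributes a p orbital perpendicular to the ring (the double-bond atoms are sp², each contributing one p electron; the carbocation has an empty p orbital), so the π system is cyclic and fully conjugated.
π-electron count: 4 × 2 = 8 from the double-bond units + 0 from the CH(+) atom = 8.
8 is a 4n count (n = 2), so the planar conjugated ring is antiaromatic.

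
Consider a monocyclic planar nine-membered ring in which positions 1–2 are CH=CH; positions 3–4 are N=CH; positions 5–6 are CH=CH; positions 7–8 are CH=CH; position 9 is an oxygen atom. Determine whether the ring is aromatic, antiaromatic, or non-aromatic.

Aromatic

Check conjugation: every atom in a ring double bond is sp² and brings one electron to the p orbital; the doubly-bonded nitrogens are pyridine-type — their lone pairs lie in the ring plane, leaving one electron in the p orbital; the oxygen donates one lone pair from its p orbital — every position has a p orbital, so the cyclic π system is continuous.
Tallying contributions gives 4 × 2 = 8 from the double-bond units + 2 from the O atom = 10.
10 = 4(2) + 2, which satisfies Hückel's 4n+2 rule.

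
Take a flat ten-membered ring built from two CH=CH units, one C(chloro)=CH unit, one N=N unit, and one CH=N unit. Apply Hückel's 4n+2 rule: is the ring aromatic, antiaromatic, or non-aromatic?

Aromatic

All ring atoms are sp² and supply a p orbital to the ring (each doubly-bonded ring atom is sp² with one p-orbital electron; the doubly-bonded nitrogens are pyridine-type — their lone pairs lie in the ring plane, leaving one electron in the p orbital); the conjugation is uninterrupted.
Counting π electrons: 5 × 2 = 10 from the 5 double-bond units.
10 = 4(2) + 2, which satisfies Hückel's 4n+2 rule.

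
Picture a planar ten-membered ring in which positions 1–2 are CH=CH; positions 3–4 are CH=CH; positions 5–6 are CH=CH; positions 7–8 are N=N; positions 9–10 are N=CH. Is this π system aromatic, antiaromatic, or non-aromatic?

Aromatic

All ring atoms are sp² and supply a p orbital to the ring (every atom in a ring double bond is sp² and brings one electron to the p orbital; each sp² =N– keeps its lone pair in-plane and puts one electron into the π system); the conjugation is uninterrupted.
Counting π electrons: 5 × 2 = 10 from the 5 double-bond units.
That gives a 4n+2 count (10, n = 2).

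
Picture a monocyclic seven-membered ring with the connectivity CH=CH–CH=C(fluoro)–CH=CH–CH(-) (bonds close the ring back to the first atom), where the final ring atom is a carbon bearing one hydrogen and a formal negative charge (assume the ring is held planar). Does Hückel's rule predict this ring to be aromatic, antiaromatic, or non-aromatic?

Antiaromatic

Every ring atom contributes a p orbital perpendicular to the ring (the double-bond atoms are sp², each contributing one p electron; the carbanion's lone pair occupies the p orbital), so the π system is cyclic and fully conjugated.
π-electron count: 3 × 2 = 6 from the double-bond units + 2 from the CH(-) atom = 8.
With 8 = 4·2 π electrons, Hückel's rule classifies the planar ring as antiaromatic.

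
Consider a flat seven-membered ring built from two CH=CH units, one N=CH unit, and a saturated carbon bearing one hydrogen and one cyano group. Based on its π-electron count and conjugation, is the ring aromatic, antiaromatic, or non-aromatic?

Non-aromatic

At the CH(cyano) position, that saturated carbon is sp³ and has no p orbital in the ring π system; the ring's p-orbital overlap is broken there.
A ring that is not fully conjugated cannot be aromatic or antiaromatic regardless of its π-electron count.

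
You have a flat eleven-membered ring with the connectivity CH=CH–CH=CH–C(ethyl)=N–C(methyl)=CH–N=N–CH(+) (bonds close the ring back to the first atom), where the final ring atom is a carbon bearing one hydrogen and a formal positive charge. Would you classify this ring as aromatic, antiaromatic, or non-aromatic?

Every ring atom contributes a p orbital perpendicular to the ring (the double-bond atoms are sp², each contributing one p electron; the doubly-bonded nitrogens are pyridine-type — their lone pairs lie in the ring plane, leaving one electron in the p orbital; the carbocation has an empty p orbital), so the π system is cyclic and fully conjugated.
π-electron count: 5 × 2 = 10 from the double-bond units + 0 from the CH(+) atom = 10.
10 = 4(2) + 2, which satisfies Hückel's 4n+2 rule.

Aromatic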